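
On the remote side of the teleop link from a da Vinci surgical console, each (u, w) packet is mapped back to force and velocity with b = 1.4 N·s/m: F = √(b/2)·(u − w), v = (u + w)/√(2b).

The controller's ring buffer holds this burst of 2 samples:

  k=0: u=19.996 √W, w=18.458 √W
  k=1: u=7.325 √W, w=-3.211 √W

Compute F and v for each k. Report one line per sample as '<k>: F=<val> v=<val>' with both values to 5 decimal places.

k=0: u−w=1.53800, u+w=38.45400; √(b/2)=0.83666, √(2b)=1.67332; F=0.83666×1.538=1.28678, v=38.45400/1.67332=22.98066
k=1: u−w=10.53600, u+w=4.11400; √(b/2)=0.83666, √(2b)=1.67332; F=0.83666×10.536=8.81505, v=4.11400/1.67332=2.45859

0: F=1.28678 v=22.98066
1: F=8.81505 v=2.45859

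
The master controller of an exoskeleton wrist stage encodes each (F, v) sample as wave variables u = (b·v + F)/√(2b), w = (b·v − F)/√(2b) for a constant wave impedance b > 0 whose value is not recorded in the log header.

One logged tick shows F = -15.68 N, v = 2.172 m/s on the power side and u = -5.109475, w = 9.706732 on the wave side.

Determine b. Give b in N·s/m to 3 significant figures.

u + w = 4.597257;  u + w = √(2b)·v, so √(2b) = 4.597257/2.172 = 2.116601.
b = (√(2b))²/2 = 4.479999/2 = 2.240000.
(Check via u − w = 2F/√(2b): u − w = -14.816207, 2F/√(2b) = -14.816209.)

b = 2.24 N·s/m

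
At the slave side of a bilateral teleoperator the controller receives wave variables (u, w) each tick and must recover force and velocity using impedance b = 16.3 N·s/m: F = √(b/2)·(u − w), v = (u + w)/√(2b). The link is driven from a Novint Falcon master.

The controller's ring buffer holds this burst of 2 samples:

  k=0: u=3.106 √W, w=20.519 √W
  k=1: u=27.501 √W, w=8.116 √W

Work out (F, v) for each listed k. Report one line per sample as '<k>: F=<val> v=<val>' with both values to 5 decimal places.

k=0: u−w=-17.41300, u+w=23.62500; √(b/2)=2.85482, √(2b)=5.70964; F=2.85482×(-17.413)=-49.71099, v=23.62500/5.70964=4.13774
k=1: u−w=19.38500, u+w=35.61700; √(b/2)=2.85482, √(2b)=5.70964; F=2.85482×19.385=55.34070, v=35.61700/5.70964=6.23805

0: F=-49.71099 v=4.13774
1: F=55.34070 v=6.23805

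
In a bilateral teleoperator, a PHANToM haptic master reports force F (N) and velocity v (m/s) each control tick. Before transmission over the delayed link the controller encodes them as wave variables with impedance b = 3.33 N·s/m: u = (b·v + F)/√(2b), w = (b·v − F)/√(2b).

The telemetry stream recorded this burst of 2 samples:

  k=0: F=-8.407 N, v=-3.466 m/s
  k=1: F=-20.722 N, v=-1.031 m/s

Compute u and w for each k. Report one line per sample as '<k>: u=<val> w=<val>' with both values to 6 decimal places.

0: u=-7.729995 w=-1.214703
1: u=-9.359962 w=6.699262

k=0: b·v=3.33×(-3.466)=-11.541780; √(2b)=2.580698; u=(-11.541780+(-8.407))/2.580698=-7.729995, w=(-11.541780−(-8.407))/2.580698=-1.214703
k=1: b·v=3.33×(-1.031)=-3.433230; √(2b)=2.580698; u=(-3.433230+(-20.722))/2.580698=-9.359962, w=(-3.433230−(-20.722))/2.580698=6.699262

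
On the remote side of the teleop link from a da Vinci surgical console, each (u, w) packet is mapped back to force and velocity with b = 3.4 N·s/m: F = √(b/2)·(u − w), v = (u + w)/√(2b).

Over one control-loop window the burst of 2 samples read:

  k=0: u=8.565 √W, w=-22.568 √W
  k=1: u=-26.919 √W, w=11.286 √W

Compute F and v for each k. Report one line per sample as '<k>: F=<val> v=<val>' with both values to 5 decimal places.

k=0: u−w=31.13300, u+w=-14.00300; √(b/2)=1.30384, √(2b)=2.60768; F=1.30384×31.133=40.59247, v=-14.00300/2.60768=-5.36991
k=1: u−w=-38.20500, u+w=-15.63300; √(b/2)=1.30384, √(2b)=2.60768; F=1.30384×(-38.205)=-49.81323, v=-15.63300/2.60768=-5.99498

0: F=40.59247 v=-5.36991
1: F=-49.81323 v=-5.99498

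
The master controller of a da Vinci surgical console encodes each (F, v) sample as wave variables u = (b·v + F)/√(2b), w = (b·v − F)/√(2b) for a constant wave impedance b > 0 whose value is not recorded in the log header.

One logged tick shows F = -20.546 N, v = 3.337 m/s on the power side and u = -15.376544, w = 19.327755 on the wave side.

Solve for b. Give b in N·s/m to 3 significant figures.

b = 0.701 N·s/m

u + w = 3.951211;  u + w = √(2b)·v, so √(2b) = 3.951211/3.337 = 1.184061.
b = (√(2b))²/2 = 1.402000/2 = 0.701000.
(Check via u − w = 2F/√(2b): u − w = -34.704299, 2F/√(2b) = -34.704298.)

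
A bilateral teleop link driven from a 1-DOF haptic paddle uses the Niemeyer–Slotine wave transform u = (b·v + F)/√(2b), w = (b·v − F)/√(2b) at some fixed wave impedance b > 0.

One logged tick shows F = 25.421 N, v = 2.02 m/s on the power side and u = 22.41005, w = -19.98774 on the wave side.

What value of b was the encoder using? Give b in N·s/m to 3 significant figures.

b = 0.719 N·s/m

u + w = 2.4223;  u + w = √(2b)·v, so √(2b) = 2.4223/2.02 = 1.1992.
b = (√(2b))²/2 = 1.4380/2 = 0.7190.
(Check via u − w = 2F/√(2b): u − w = 42.3978, 2F/√(2b) = 42.3979.)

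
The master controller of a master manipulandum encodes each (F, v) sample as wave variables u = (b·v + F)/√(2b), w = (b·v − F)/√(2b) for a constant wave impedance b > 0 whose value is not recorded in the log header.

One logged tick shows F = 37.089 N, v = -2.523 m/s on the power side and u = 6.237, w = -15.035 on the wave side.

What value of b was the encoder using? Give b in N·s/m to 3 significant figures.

u + w = -8.79800;  u + w = √(2b)·v, so √(2b) = -8.79800/(-2.523) = 3.48712.
b = (√(2b))²/2 = 12.16000/2 = 6.08000.
(Check via u − w = 2F/√(2b): u − w = 21.27200, 2F/√(2b) = 21.27200.)

b = 6.08 N·s/m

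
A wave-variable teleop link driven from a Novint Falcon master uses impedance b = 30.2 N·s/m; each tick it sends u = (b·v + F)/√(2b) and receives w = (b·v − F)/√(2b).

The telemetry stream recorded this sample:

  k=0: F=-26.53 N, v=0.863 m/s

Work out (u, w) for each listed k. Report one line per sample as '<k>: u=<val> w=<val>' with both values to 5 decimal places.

0: u=-0.06014 w=6.76716

k=0: b·v=30.2×0.863=26.06260; √(2b)=7.77174; u=(26.06260+(-26.53))/7.77174=-0.06014, w=(26.06260−(-26.53))/7.77174=6.76716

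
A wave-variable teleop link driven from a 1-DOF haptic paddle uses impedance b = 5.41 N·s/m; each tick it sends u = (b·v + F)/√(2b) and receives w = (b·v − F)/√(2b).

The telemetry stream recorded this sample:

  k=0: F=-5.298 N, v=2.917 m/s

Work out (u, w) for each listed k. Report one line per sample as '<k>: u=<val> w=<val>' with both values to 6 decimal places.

k=0: b·v=5.41×2.917=15.780970; √(2b)=3.289377; u=(15.780970+(-5.298))/3.289377=3.186917, w=(15.780970−(-5.298))/3.289377=6.408196

0: u=3.186917 w=6.408196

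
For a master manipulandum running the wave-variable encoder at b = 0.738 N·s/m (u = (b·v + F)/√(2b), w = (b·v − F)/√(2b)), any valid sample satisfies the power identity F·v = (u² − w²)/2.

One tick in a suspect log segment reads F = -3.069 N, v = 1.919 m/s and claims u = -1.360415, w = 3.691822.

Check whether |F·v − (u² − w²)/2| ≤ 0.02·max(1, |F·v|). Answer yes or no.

yes

F·v = (-3.069)×1.919 = -5.889411 W.
(u² − w²)/2 = (1.850729 − 13.629550)/2 = -5.889410 W.
|Δ| = 0.000001;  2% of max(1, |F·v|) = 0.117788.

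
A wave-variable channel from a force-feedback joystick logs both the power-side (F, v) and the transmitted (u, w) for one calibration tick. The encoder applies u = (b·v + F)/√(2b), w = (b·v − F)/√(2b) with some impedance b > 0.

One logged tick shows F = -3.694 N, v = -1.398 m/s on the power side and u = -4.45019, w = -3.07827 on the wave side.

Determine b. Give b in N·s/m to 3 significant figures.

b = 14.5 N·s/m

u + w = -7.5285;  u + w = √(2b)·v, so √(2b) = -7.5285/(-1.398) = 5.3852.
b = (√(2b))²/2 = 29.0000/2 = 14.5000.
(Check via u − w = 2F/√(2b): u − w = -1.3719, 2F/√(2b) = -1.3719.)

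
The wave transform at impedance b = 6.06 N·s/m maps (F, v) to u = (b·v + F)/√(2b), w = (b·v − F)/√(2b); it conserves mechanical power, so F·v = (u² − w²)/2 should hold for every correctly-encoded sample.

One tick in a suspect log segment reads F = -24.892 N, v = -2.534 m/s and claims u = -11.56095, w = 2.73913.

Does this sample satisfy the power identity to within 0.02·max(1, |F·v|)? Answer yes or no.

F·v = (-24.892)×(-2.534) = 63.07633 W.
(u² − w²)/2 = (133.65556 − 7.50283)/2 = 63.07637 W.
|Δ| = 0.00004;  2% of max(1, |F·v|) = 1.26153.

yes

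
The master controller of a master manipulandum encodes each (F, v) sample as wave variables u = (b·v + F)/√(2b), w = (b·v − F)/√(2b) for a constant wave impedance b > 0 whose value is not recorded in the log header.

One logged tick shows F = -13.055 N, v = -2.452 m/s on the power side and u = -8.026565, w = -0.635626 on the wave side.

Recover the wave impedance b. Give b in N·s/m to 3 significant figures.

u + w = -8.662191;  u + w = √(2b)·v, so √(2b) = -8.662191/(-2.452) = 3.532704.
b = (√(2b))²/2 = 12.480000/2 = 6.240000.
(Check via u − w = 2F/√(2b): u − w = -7.390939, 2F/√(2b) = -7.390938.)

b = 6.24 N·s/m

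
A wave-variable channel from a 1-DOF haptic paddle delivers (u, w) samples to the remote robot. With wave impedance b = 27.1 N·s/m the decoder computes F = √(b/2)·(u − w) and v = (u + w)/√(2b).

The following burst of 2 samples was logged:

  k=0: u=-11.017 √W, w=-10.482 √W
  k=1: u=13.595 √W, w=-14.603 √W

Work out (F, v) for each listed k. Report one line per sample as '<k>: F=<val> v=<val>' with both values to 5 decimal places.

k=0: u−w=-0.53500, u+w=-21.49900; √(b/2)=3.68103, √(2b)=7.36206; F=3.68103×(-0.535)=-1.96935, v=-21.49900/7.36206=-2.92024
k=1: u−w=28.19800, u+w=-1.00800; √(b/2)=3.68103, √(2b)=7.36206; F=3.68103×28.198=103.79775, v=-1.00800/7.36206=-0.13692

0: F=-1.96935 v=-2.92024
1: F=103.79775 v=-0.13692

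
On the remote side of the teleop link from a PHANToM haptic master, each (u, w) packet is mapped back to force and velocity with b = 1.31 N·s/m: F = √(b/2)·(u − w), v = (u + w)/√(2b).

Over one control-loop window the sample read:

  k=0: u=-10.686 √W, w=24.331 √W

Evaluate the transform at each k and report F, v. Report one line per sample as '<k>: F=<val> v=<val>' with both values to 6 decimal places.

k=0: u−w=-35.017000, u+w=13.645000; √(b/2)=0.809321, √(2b)=1.618641; F=0.809321×(-35.017)=-28.339983, v=13.645000/1.618641=8.429909

0: F=-28.339983 v=8.429909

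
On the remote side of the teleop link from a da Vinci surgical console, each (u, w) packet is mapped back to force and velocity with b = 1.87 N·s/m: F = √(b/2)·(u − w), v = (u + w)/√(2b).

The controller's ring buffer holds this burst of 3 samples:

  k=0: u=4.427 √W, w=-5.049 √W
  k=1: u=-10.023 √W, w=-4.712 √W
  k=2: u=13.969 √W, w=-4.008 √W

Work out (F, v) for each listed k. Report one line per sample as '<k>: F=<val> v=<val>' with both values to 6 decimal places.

k=0: u−w=9.476000, u+w=-0.622000; √(b/2)=0.966954, √(2b)=1.933908; F=0.966954×9.476=9.162856, v=-0.622000/1.933908=-0.321629
k=1: u−w=-5.311000, u+w=-14.735000; √(b/2)=0.966954, √(2b)=1.933908; F=0.966954×(-5.311)=-5.135493, v=-14.735000/1.933908=-7.619287
k=2: u−w=17.977000, u+w=9.961000; √(b/2)=0.966954, √(2b)=1.933908; F=0.966954×17.977=17.382932, v=9.961000/1.933908=5.150710

0: F=9.162856 v=-0.321629
1: F=-5.135493 v=-7.619287
2: F=17.382932 v=5.150710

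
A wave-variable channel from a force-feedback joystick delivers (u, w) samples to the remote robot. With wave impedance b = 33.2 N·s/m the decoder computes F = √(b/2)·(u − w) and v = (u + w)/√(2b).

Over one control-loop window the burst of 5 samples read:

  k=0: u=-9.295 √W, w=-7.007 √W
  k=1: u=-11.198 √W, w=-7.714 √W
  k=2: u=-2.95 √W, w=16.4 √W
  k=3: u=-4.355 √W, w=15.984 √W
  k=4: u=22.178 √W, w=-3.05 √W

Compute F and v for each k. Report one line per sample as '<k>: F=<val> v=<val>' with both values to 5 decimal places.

k=0: u−w=-2.28800, u+w=-16.30200; √(b/2)=4.07431, √(2b)=8.14862; F=4.07431×(-2.288)=-9.32202, v=-16.30200/8.14862=-2.00058
k=1: u−w=-3.48400, u+w=-18.91200; √(b/2)=4.07431, √(2b)=8.14862; F=4.07431×(-3.484)=-14.19490, v=-18.91200/8.14862=-2.32088
k=2: u−w=-19.35000, u+w=13.45000; √(b/2)=4.07431, √(2b)=8.14862; F=4.07431×(-19.35)=-78.83789, v=13.45000/8.14862=1.65059
k=3: u−w=-20.33900, u+w=11.62900; √(b/2)=4.07431, √(2b)=8.14862; F=4.07431×(-20.339)=-82.86739, v=11.62900/8.14862=1.42711
k=4: u−w=25.22800, u+w=19.12800; √(b/2)=4.07431, √(2b)=8.14862; F=4.07431×25.228=102.78669, v=19.12800/8.14862=2.34739

0: F=-9.32202 v=-2.00058
1: F=-14.19490 v=-2.32088
2: F=-78.83789 v=1.65059
3: F=-82.86739 v=1.42711
4: F=102.78669 v=2.34739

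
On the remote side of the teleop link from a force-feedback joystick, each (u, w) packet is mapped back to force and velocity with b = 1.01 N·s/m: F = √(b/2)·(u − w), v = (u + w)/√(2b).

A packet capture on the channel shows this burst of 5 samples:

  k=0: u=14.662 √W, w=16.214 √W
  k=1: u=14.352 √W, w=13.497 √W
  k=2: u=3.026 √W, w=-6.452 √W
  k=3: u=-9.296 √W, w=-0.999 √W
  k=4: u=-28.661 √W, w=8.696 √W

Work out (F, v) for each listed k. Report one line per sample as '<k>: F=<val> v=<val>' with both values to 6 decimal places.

0: F=-1.102903 v=21.724278
1: F=0.607592 v=19.594488
2: F=6.735385 v=-2.410525
3: F=-5.896126 v=-7.243537
4: F=-26.547136 v=-14.047325

k=0: u−w=-1.552000, u+w=30.876000; √(b/2)=0.710634, √(2b)=1.421267; F=0.710634×(-1.552)=-1.102903, v=30.876000/1.421267=21.724278
k=1: u−w=0.855000, u+w=27.849000; √(b/2)=0.710634, √(2b)=1.421267; F=0.710634×0.855=0.607592, v=27.849000/1.421267=19.594488
k=2: u−w=9.478000, u+w=-3.426000; √(b/2)=0.710634, √(2b)=1.421267; F=0.710634×9.478=6.735385, v=-3.426000/1.421267=-2.410525
k=3: u−w=-8.297000, u+w=-10.295000; √(b/2)=0.710634, √(2b)=1.421267; F=0.710634×(-8.297)=-5.896126, v=-10.295000/1.421267=-7.243537
k=4: u−w=-37.357000, u+w=-19.965000; √(b/2)=0.710634, √(2b)=1.421267; F=0.710634×(-37.357)=-26.547136, v=-19.965000/1.421267=-14.047325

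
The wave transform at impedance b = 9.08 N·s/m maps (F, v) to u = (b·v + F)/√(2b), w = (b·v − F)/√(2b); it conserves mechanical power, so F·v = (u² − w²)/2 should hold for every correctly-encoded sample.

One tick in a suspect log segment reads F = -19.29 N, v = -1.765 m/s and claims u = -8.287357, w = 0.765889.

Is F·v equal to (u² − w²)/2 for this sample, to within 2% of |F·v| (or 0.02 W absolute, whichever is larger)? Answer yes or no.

F·v = (-19.29)×(-1.765) = 34.046850 W.
(u² − w²)/2 = (68.680286 − 0.586586)/2 = 34.046850 W.
|Δ| = 0.000000;  2% of max(1, |F·v|) = 0.680937.

yes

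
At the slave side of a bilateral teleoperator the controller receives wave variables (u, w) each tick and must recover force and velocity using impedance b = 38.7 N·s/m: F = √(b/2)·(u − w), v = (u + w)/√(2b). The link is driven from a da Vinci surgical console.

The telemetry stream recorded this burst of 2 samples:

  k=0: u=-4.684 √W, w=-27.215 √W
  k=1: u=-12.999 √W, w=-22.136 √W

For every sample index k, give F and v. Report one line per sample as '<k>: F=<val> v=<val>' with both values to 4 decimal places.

k=0: u−w=22.5310, u+w=-31.8990; √(b/2)=4.3989, √(2b)=8.7977; F=4.3989×22.531=99.1108, v=-31.8990/8.7977=-3.6258
k=1: u−w=9.1370, u+w=-35.1350; √(b/2)=4.3989, √(2b)=8.7977; F=4.3989×9.137=40.1924, v=-35.1350/8.7977=-3.9936

0: F=99.1108 v=-3.6258
1: F=40.1924 v=-3.9936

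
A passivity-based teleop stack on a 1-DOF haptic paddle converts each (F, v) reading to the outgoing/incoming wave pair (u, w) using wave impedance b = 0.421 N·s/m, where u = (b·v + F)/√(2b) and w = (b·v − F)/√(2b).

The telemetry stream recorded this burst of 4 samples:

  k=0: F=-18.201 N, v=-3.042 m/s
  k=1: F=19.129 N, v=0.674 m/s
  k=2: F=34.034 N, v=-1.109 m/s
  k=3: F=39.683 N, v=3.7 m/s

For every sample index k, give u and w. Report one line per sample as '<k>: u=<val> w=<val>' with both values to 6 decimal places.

k=0: b·v=0.421×(-3.042)=-1.280682; √(2b)=0.917606; u=(-1.280682+(-18.201))/0.917606=-21.230998, w=(-1.280682−(-18.201))/0.917606=18.439642
k=1: b·v=0.421×0.674=0.283754; √(2b)=0.917606; u=(0.283754+19.129)/0.917606=21.155881, w=(0.283754−19.129)/0.917606=-20.537414
k=2: b·v=0.421×(-1.109)=-0.466889; √(2b)=0.917606; u=(-0.466889+34.034)/0.917606=36.581198, w=(-0.466889−34.034)/0.917606=-37.598822
k=3: b·v=0.421×3.7=1.557700; √(2b)=0.917606; u=(1.557700+39.683)/0.917606=44.943820, w=(1.557700−39.683)/0.917606=-41.548679

0: u=-21.230998 w=18.439642
1: u=21.155881 w=-20.537414
2: u=36.581198 w=-37.598822
3: u=44.943820 w=-41.548679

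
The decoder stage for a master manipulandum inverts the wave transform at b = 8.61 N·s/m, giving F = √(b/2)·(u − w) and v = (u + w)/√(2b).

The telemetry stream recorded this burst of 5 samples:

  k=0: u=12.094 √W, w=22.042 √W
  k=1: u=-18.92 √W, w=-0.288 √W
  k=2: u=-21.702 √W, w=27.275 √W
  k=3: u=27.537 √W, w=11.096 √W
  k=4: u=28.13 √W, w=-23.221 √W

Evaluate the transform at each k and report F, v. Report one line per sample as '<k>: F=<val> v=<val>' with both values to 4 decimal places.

k=0: u−w=-9.9480, u+w=34.1360; √(b/2)=2.0748, √(2b)=4.1497; F=2.0748×(-9.948)=-20.6406, v=34.1360/4.1497=8.2261
k=1: u−w=-18.6320, u+w=-19.2080; √(b/2)=2.0748, √(2b)=4.1497; F=2.0748×(-18.632)=-38.6586, v=-19.2080/4.1497=-4.6288
k=2: u−w=-48.9770, u+w=5.5730; √(b/2)=2.0748, √(2b)=4.1497; F=2.0748×(-48.977)=-101.6199, v=5.5730/4.1497=1.3430
k=3: u−w=16.4410, u+w=38.6330; √(b/2)=2.0748, √(2b)=4.1497; F=2.0748×16.441=34.1126, v=38.6330/4.1497=9.3098
k=4: u−w=51.3510, u+w=4.9090; √(b/2)=2.0748, √(2b)=4.1497; F=2.0748×51.351=106.5456, v=4.9090/4.1497=1.1830

0: F=-20.6406 v=8.2261
1: F=-38.6586 v=-4.6288
2: F=-101.6199 v=1.3430
3: F=34.1126 v=9.3098
4: F=106.5456 v=1.1830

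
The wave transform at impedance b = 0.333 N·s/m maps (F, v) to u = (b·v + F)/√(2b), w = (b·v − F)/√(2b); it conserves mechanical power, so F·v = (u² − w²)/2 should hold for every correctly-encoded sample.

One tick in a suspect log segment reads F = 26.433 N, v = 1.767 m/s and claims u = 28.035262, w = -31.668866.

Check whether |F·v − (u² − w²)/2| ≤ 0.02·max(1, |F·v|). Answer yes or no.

F·v = 26.433×1.767 = 46.707111 W.
(u² − w²)/2 = (785.975915 − 1002.917074)/2 = -108.470579 W.
|Δ| = 155.177690;  2% of max(1, |F·v|) = 0.934142.

no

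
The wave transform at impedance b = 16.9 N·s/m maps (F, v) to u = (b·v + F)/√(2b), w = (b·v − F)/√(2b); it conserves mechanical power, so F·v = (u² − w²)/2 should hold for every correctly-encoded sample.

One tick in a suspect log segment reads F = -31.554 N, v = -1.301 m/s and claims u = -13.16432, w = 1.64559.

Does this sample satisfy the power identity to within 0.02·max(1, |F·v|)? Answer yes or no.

F·v = (-31.554)×(-1.301) = 41.0518 W.
(u² − w²)/2 = (173.2993 − 2.7080)/2 = 85.2957 W.
|Δ| = 44.2439;  2% of max(1, |F·v|) = 0.8210.

no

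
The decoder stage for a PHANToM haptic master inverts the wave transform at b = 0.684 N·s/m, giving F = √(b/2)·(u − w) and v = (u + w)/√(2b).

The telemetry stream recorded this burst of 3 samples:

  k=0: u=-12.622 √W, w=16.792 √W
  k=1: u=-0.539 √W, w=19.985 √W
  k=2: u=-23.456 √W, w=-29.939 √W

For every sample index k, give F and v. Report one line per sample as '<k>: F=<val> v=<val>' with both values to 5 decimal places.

k=0: u−w=-29.41400, u+w=4.17000; √(b/2)=0.58481, √(2b)=1.16962; F=0.58481×(-29.414)=-17.20153, v=4.17000/1.16962=3.56527
k=1: u−w=-20.52400, u+w=19.44600; √(b/2)=0.58481, √(2b)=1.16962; F=0.58481×(-20.524)=-12.00259, v=19.44600/1.16962=16.62598
k=2: u−w=6.48300, u+w=-53.39500; √(b/2)=0.58481, √(2b)=1.16962; F=0.58481×6.483=3.79131, v=-53.39500/1.16962=-45.65176

0: F=-17.20153 v=3.56527
1: F=-12.00259 v=16.62598
2: F=3.79131 v=-45.65176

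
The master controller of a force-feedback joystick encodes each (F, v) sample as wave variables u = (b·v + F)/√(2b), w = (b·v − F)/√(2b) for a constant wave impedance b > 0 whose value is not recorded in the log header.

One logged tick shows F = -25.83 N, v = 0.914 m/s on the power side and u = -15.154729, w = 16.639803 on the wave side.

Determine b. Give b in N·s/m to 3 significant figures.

u + w = 1.485074;  u + w = √(2b)·v, so √(2b) = 1.485074/0.914 = 1.624807.
b = (√(2b))²/2 = 2.639999/2 = 1.320000.
(Check via u − w = 2F/√(2b): u − w = -31.794532, 2F/√(2b) = -31.794537.)

b = 1.32 N·s/m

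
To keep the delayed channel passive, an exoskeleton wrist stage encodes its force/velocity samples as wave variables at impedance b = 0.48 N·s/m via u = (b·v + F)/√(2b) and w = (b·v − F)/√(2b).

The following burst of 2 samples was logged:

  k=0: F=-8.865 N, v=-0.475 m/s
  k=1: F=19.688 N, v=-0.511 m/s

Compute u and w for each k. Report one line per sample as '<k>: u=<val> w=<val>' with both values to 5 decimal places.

k=0: b·v=0.48×(-0.475)=-0.22800; √(2b)=0.97980; u=(-0.22800+(-8.865))/0.97980=-9.28050, w=(-0.22800−(-8.865))/0.97980=8.81510
k=1: b·v=0.48×(-0.511)=-0.24528; √(2b)=0.97980; u=(-0.24528+19.688)/0.97980=19.84364, w=(-0.24528−19.688)/0.97980=-20.34432

0: u=-9.28050 w=8.81510
1: u=19.84364 w=-20.34432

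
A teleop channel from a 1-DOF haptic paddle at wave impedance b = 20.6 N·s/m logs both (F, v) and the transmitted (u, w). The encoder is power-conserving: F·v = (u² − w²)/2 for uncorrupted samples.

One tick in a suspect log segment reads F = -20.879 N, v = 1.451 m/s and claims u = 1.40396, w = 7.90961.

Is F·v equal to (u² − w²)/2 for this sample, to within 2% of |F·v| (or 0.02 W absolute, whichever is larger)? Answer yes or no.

yes

F·v = (-20.879)×1.451 = -30.2954 W.
(u² − w²)/2 = (1.9711 − 62.5619)/2 = -30.2954 W.
|Δ| = 0.0000;  2% of max(1, |F·v|) = 0.6059.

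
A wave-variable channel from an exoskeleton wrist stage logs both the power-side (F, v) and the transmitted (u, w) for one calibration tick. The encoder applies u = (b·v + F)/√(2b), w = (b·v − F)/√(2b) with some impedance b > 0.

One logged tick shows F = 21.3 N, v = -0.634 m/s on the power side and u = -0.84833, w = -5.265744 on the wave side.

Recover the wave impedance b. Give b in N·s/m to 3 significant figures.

u + w = -6.114074;  u + w = √(2b)·v, so √(2b) = -6.114074/(-0.634) = 9.643650.
b = (√(2b))²/2 = 92.999982/2 = 46.499991.
(Check via u − w = 2F/√(2b): u − w = 4.417414, 2F/√(2b) = 4.417415.)

b = 46.5 N·s/m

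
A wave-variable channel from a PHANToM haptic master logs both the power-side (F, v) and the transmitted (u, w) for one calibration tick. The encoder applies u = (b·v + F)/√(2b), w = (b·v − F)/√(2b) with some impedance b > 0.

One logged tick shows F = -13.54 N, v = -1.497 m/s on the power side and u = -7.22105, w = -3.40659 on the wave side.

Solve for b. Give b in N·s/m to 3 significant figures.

u + w = -10.62764;  u + w = √(2b)·v, so √(2b) = -10.62764/(-1.497) = 7.09929.
b = (√(2b))²/2 = 50.39995/2 = 25.19997.
(Check via u − w = 2F/√(2b): u − w = -3.81446, 2F/√(2b) = -3.81446.)

b = 25.2 N·s/m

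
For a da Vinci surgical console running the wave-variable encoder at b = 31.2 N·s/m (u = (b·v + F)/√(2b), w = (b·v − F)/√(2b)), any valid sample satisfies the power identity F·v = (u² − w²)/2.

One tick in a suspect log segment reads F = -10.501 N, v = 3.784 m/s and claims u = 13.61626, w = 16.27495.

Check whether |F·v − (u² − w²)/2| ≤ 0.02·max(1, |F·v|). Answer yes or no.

F·v = (-10.501)×3.784 = -39.7358 W.
(u² − w²)/2 = (185.4025 − 264.8740)/2 = -39.7357 W.
|Δ| = 0.0001;  2% of max(1, |F·v|) = 0.7947.

yes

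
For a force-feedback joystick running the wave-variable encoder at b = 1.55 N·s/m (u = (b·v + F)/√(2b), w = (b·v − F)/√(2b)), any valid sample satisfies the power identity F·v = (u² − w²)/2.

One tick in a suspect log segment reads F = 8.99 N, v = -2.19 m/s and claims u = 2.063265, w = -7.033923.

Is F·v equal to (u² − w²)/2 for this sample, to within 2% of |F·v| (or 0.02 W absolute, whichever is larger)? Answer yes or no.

F·v = 8.99×(-2.19) = -19.688100 W.
(u² − w²)/2 = (4.257062 − 49.476073)/2 = -22.609505 W.
|Δ| = 2.921405;  2% of max(1, |F·v|) = 0.393762.

no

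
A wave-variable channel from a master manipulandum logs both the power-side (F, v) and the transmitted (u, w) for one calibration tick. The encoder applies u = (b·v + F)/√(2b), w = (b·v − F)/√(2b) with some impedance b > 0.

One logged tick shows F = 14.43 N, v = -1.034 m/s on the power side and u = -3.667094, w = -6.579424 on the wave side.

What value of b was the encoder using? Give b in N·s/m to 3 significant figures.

b = 49.1 N·s/m

u + w = -10.246518;  u + w = √(2b)·v, so √(2b) = -10.246518/(-1.034) = 9.909592.
b = (√(2b))²/2 = 98.200011/2 = 49.100006.
(Check via u − w = 2F/√(2b): u − w = 2.912330, 2F/√(2b) = 2.912330.)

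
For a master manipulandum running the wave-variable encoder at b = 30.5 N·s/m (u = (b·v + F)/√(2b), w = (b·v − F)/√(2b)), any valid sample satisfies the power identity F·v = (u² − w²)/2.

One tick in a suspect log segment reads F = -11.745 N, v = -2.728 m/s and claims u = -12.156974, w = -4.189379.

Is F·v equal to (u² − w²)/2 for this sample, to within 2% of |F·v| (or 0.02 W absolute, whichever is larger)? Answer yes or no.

no

F·v = (-11.745)×(-2.728) = 32.040360 W.
(u² − w²)/2 = (147.792017 − 17.550896)/2 = 65.120560 W.
|Δ| = 33.080200;  2% of max(1, |F·v|) = 0.640807.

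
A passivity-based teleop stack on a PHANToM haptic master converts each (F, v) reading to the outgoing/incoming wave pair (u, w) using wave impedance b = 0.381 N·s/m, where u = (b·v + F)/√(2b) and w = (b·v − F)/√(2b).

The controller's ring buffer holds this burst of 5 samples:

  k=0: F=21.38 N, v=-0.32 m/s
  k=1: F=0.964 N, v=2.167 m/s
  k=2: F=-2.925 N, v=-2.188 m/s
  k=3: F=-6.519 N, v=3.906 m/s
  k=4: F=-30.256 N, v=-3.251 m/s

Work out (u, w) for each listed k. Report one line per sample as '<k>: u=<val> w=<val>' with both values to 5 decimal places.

0: u=24.35267 w=-24.63200
1: u=2.05015 w=-0.15852
2: u=-4.30578 w=2.39582
3: u=-5.76316 w=9.17281
4: u=-36.07938 w=33.24149

k=0: b·v=0.381×(-0.32)=-0.12192; √(2b)=0.87293; u=(-0.12192+21.38)/0.87293=24.35267, w=(-0.12192−21.38)/0.87293=-24.63200
k=1: b·v=0.381×2.167=0.82563; √(2b)=0.87293; u=(0.82563+0.964)/0.87293=2.05015, w=(0.82563−0.964)/0.87293=-0.15852
k=2: b·v=0.381×(-2.188)=-0.83363; √(2b)=0.87293; u=(-0.83363+(-2.925))/0.87293=-4.30578, w=(-0.83363−(-2.925))/0.87293=2.39582
k=3: b·v=0.381×3.906=1.48819; √(2b)=0.87293; u=(1.48819+(-6.519))/0.87293=-5.76316, w=(1.48819−(-6.519))/0.87293=9.17281
k=4: b·v=0.381×(-3.251)=-1.23863; √(2b)=0.87293; u=(-1.23863+(-30.256))/0.87293=-36.07938, w=(-1.23863−(-30.256))/0.87293=33.24149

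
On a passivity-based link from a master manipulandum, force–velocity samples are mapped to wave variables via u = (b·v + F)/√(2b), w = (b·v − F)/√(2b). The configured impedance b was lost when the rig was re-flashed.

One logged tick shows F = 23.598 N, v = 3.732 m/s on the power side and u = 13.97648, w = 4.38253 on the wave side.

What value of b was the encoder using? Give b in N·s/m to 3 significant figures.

u + w = 18.35901;  u + w = √(2b)·v, so √(2b) = 18.35901/3.732 = 4.91935.
b = (√(2b))²/2 = 24.19999/2 = 12.10000.
(Check via u − w = 2F/√(2b): u − w = 9.59395, 2F/√(2b) = 9.59395.)

b = 12.1 N·s/m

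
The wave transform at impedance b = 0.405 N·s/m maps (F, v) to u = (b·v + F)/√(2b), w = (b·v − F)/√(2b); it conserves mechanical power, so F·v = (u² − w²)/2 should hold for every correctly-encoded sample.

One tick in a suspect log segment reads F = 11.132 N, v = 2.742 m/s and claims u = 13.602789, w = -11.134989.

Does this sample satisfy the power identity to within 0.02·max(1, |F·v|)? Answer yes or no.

F·v = 11.132×2.742 = 30.523944 W.
(u² − w²)/2 = (185.035869 − 123.987980)/2 = 30.523944 W.
|Δ| = 0.000000;  2% of max(1, |F·v|) = 0.610479.

yes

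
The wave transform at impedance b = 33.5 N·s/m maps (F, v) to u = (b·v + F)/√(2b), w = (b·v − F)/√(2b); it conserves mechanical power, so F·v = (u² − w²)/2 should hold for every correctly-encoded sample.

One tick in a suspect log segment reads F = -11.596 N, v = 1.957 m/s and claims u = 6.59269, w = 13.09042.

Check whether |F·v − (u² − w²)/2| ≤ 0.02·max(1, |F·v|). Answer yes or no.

F·v = (-11.596)×1.957 = -22.6934 W.
(u² − w²)/2 = (43.4636 − 171.3591)/2 = -63.9478 W.
|Δ| = 41.2544;  2% of max(1, |F·v|) = 0.4539.

no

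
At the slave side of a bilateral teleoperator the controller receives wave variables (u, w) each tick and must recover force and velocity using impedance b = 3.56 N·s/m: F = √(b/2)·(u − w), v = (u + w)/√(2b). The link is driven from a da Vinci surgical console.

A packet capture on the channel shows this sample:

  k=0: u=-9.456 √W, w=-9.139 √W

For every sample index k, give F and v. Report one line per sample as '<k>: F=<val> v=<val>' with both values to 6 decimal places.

k=0: u−w=-0.317000, u+w=-18.595000; √(b/2)=1.334166, √(2b)=2.668333; F=1.334166×(-0.317)=-0.422931, v=-18.595000/2.668333=-6.968771

0: F=-0.422931 v=-6.968771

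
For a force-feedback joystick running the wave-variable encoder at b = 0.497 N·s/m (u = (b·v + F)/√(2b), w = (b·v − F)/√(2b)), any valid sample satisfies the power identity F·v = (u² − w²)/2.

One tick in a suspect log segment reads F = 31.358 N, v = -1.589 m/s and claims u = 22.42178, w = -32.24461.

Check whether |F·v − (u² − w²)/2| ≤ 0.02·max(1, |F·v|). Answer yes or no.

F·v = 31.358×(-1.589) = -49.82786 W.
(u² − w²)/2 = (502.73622 − 1039.71487)/2 = -268.48933 W.
|Δ| = 218.66147;  2% of max(1, |F·v|) = 0.99656.

no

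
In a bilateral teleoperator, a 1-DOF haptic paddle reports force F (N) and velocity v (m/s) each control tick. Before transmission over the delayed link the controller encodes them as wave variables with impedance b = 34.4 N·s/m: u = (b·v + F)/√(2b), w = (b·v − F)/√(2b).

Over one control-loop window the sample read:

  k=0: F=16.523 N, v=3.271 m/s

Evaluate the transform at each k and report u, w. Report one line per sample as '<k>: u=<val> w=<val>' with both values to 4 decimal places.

0: u=15.5578 w=11.5738

k=0: b·v=34.4×3.271=112.5224; √(2b)=8.2946; u=(112.5224+16.523)/8.2946=15.5578, w=(112.5224−16.523)/8.2946=11.5738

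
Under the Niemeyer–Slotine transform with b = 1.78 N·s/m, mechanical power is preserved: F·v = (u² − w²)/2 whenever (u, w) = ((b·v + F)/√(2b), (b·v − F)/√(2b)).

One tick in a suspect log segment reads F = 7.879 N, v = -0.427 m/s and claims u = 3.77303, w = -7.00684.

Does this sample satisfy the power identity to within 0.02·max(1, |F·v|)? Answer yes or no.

F·v = 7.879×(-0.427) = -3.36433 W.
(u² − w²)/2 = (14.23576 − 49.09581)/2 = -17.43003 W.
|Δ| = 14.06569;  2% of max(1, |F·v|) = 0.06729.

no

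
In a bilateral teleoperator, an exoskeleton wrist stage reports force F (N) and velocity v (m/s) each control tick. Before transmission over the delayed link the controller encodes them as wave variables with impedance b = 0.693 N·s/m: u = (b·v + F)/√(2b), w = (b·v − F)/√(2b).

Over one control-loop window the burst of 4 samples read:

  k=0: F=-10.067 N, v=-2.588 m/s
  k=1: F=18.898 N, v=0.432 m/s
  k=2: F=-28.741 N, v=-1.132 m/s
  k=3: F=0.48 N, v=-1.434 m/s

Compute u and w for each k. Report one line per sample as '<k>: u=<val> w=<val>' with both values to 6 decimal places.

k=0: b·v=0.693×(-2.588)=-1.793484; √(2b)=1.177285; u=(-1.793484+(-10.067))/1.177285=-10.074437, w=(-1.793484−(-10.067))/1.177285=7.027624
k=1: b·v=0.693×0.432=0.299376; √(2b)=1.177285; u=(0.299376+18.898)/1.177285=16.306481, w=(0.299376−18.898)/1.177285=-15.797894
k=2: b·v=0.693×(-1.132)=-0.784476; √(2b)=1.177285; u=(-0.784476+(-28.741))/1.177285=-25.079293, w=(-0.784476−(-28.741))/1.177285=23.746607
k=3: b·v=0.693×(-1.434)=-0.993762; √(2b)=1.177285; u=(-0.993762+0.48)/1.177285=-0.436396, w=(-0.993762−0.48)/1.177285=-1.251831

0: u=-10.074437 w=7.027624
1: u=16.306481 w=-15.797894
2: u=-25.079293 w=23.746607
3: u=-0.436396 w=-1.251831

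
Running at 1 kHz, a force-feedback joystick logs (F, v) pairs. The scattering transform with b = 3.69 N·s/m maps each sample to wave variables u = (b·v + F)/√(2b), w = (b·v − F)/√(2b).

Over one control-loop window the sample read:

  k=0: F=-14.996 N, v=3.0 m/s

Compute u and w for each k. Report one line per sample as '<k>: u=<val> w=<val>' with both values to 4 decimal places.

k=0: b·v=3.69×3.0=11.0700; √(2b)=2.7166; u=(11.0700+(-14.996))/2.7166=-1.4452, w=(11.0700−(-14.996))/2.7166=9.5950

0: u=-1.4452 w=9.5950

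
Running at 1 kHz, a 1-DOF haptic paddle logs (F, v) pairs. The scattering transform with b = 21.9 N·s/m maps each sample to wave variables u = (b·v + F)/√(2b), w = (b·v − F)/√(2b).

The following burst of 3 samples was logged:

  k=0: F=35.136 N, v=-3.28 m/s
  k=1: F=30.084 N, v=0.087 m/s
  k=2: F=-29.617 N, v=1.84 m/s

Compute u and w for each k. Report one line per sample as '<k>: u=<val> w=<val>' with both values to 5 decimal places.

k=0: b·v=21.9×(-3.28)=-71.83200; √(2b)=6.61816; u=(-71.83200+35.136)/6.61816=-5.54475, w=(-71.83200−35.136)/6.61816=-16.16281
k=1: b·v=21.9×0.087=1.90530; √(2b)=6.61816; u=(1.90530+30.084)/6.61816=4.83357, w=(1.90530−30.084)/6.61816=-4.25779
k=2: b·v=21.9×1.84=40.29600; √(2b)=6.61816; u=(40.29600+(-29.617))/6.61816=1.61359, w=(40.29600−(-29.617))/6.61816=10.56382

0: u=-5.54475 w=-16.16281
1: u=4.83357 w=-4.25779
2: u=1.61359 w=10.56382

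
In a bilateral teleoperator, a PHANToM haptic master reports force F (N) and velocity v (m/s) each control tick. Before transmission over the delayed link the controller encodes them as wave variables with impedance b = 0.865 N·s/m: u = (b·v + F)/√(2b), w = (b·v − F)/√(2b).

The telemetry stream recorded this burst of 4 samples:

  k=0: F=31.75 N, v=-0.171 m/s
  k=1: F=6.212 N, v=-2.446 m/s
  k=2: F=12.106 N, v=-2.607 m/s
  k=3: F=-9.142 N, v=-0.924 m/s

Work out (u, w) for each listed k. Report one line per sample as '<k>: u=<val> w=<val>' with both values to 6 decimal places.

0: u=24.026620 w=-24.251536
1: u=3.114291 w=-6.331501
2: u=7.489535 w=-10.918508
3: u=-7.558200 w=6.342868

k=0: b·v=0.865×(-0.171)=-0.147915; √(2b)=1.315295; u=(-0.147915+31.75)/1.315295=24.026620, w=(-0.147915−31.75)/1.315295=-24.251536
k=1: b·v=0.865×(-2.446)=-2.115790; √(2b)=1.315295; u=(-2.115790+6.212)/1.315295=3.114291, w=(-2.115790−6.212)/1.315295=-6.331501
k=2: b·v=0.865×(-2.607)=-2.255055; √(2b)=1.315295; u=(-2.255055+12.106)/1.315295=7.489535, w=(-2.255055−12.106)/1.315295=-10.918508
k=3: b·v=0.865×(-0.924)=-0.799260; √(2b)=1.315295; u=(-0.799260+(-9.142))/1.315295=-7.558200, w=(-0.799260−(-9.142))/1.315295=6.342868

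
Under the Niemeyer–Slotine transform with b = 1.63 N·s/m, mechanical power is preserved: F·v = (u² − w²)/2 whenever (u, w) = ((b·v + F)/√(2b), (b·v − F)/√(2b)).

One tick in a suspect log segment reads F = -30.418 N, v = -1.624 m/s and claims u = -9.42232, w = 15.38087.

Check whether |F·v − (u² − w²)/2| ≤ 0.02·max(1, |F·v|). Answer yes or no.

no

F·v = (-30.418)×(-1.624) = 49.3988 W.
(u² − w²)/2 = (88.7801 − 236.5712)/2 = -73.8955 W.
|Δ| = 123.2944;  2% of max(1, |F·v|) = 0.9880.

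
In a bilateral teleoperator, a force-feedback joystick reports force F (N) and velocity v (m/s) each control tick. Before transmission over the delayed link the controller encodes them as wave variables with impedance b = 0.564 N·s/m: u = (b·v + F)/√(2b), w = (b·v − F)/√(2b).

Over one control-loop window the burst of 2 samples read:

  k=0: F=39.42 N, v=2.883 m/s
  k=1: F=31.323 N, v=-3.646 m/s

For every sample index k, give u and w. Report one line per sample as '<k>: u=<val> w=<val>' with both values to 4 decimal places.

0: u=38.6471 w=-35.5851
1: u=27.5562 w=-31.4285

k=0: b·v=0.564×2.883=1.6260; √(2b)=1.0621; u=(1.6260+39.42)/1.0621=38.6471, w=(1.6260−39.42)/1.0621=-35.5851
k=1: b·v=0.564×(-3.646)=-2.0563; √(2b)=1.0621; u=(-2.0563+31.323)/1.0621=27.5562, w=(-2.0563−31.323)/1.0621=-31.4285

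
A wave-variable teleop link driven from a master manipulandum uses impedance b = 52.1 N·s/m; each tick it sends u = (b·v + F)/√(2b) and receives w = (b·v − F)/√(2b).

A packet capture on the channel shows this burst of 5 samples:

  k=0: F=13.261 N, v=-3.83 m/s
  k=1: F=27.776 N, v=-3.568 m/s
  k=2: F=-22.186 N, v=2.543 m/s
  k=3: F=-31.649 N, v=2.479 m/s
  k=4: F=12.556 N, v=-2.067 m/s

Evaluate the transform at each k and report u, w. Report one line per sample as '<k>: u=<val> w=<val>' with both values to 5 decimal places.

0: u=-18.24891 w=-20.84711
1: u=-15.48974 w=-20.93183
2: u=10.80584 w=15.15270
3: u=9.55216 w=15.75308
4: u=-9.31977 w=-11.77984

k=0: b·v=52.1×(-3.83)=-199.54300; √(2b)=10.20784; u=(-199.54300+13.261)/10.20784=-18.24891, w=(-199.54300−13.261)/10.20784=-20.84711
k=1: b·v=52.1×(-3.568)=-185.89280; √(2b)=10.20784; u=(-185.89280+27.776)/10.20784=-15.48974, w=(-185.89280−27.776)/10.20784=-20.93183
k=2: b·v=52.1×2.543=132.49030; √(2b)=10.20784; u=(132.49030+(-22.186))/10.20784=10.80584, w=(132.49030−(-22.186))/10.20784=15.15270
k=3: b·v=52.1×2.479=129.15590; √(2b)=10.20784; u=(129.15590+(-31.649))/10.20784=9.55216, w=(129.15590−(-31.649))/10.20784=15.75308
k=4: b·v=52.1×(-2.067)=-107.69070; √(2b)=10.20784; u=(-107.69070+12.556)/10.20784=-9.31977, w=(-107.69070−12.556)/10.20784=-11.77984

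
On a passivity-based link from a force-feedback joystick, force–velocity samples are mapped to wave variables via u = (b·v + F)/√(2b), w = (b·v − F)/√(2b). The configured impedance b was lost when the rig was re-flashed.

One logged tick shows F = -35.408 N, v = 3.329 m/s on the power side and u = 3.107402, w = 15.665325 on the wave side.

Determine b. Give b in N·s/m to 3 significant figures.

u + w = 18.772727;  u + w = √(2b)·v, so √(2b) = 18.772727/3.329 = 5.639149.
b = (√(2b))²/2 = 31.800001/2 = 15.900001.
(Check via u − w = 2F/√(2b): u − w = -12.557923, 2F/√(2b) = -12.557923.)

b = 15.9 N·s/m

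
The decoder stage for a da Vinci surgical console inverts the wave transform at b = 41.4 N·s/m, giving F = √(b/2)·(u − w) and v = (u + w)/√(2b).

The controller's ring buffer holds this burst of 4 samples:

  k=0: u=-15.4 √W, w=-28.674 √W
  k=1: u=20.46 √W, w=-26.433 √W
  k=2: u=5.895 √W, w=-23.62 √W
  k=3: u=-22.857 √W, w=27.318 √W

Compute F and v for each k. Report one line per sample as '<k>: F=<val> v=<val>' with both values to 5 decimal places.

0: F=60.39305 v=-4.84359
1: F=213.35027 v=-0.65641
2: F=134.28514 v=-1.94792
3: F=-228.28247 v=0.49025

k=0: u−w=13.27400, u+w=-44.07400; √(b/2)=4.54973, √(2b)=9.09945; F=4.54973×13.274=60.39305, v=-44.07400/9.09945=-4.84359
k=1: u−w=46.89300, u+w=-5.97300; √(b/2)=4.54973, √(2b)=9.09945; F=4.54973×46.893=213.35027, v=-5.97300/9.09945=-0.65641
k=2: u−w=29.51500, u+w=-17.72500; √(b/2)=4.54973, √(2b)=9.09945; F=4.54973×29.515=134.28514, v=-17.72500/9.09945=-1.94792
k=3: u−w=-50.17500, u+w=4.46100; √(b/2)=4.54973, √(2b)=9.09945; F=4.54973×(-50.175)=-228.28247, v=4.46100/9.09945=0.49025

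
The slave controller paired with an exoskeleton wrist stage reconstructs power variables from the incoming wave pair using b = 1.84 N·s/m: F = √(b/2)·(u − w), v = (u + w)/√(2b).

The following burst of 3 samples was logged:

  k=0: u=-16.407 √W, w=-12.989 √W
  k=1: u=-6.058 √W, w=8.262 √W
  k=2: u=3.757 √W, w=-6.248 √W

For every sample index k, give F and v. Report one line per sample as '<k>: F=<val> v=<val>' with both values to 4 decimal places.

k=0: u−w=-3.4180, u+w=-29.3960; √(b/2)=0.9592, √(2b)=1.9183; F=0.9592×(-3.418)=-3.2784, v=-29.3960/1.9183=-15.3237
k=1: u−w=-14.3200, u+w=2.2040; √(b/2)=0.9592, √(2b)=1.9183; F=0.9592×(-14.32)=-13.7353, v=2.2040/1.9183=1.1489
k=2: u−w=10.0050, u+w=-2.4910; √(b/2)=0.9592, √(2b)=1.9183; F=0.9592×10.005=9.5965, v=-2.4910/1.9183=-1.2985

0: F=-3.2784 v=-15.3237
1: F=-13.7353 v=1.1489
2: F=9.5965 v=-1.2985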